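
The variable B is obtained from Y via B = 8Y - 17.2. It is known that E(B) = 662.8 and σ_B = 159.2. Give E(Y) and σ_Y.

E(Y) = 85, σ_Y = 19.9

From B = 8Y - 17.2: E(B) = a·E(Y) + b, so E(Y) = (E(B) − b)/a = (662.8 − (-17.2))/8 = 85.
σ_B = |a|·σ_Y, so σ_Y = 159.2/|8| = 19.9.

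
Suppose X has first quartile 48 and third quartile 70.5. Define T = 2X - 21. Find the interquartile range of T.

IQR(T) = 45

IQR of X = Q3 − Q1 = 70.5 − 48 = 22.5.
Under T = aX + b, IQR(T) = |a|·IQR(X) = |2|·22.5 = 45 (shifts cancel; spread scales by |a|).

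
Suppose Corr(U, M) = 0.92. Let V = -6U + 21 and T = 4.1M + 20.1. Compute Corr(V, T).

Linear rescalings preserve |correlation|; the slopes -6 and 4.1 have opposite signs, so the correlation flips sign: Corr(V, T) = −Corr(U, M) = -0.92.

Corr(V, T) = -0.92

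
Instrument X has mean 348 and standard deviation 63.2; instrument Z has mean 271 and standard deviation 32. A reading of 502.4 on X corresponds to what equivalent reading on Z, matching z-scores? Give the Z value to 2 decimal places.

Z = 349.18

z = (502.4 − 348)/63.2 ≈ 2.443.
Z = 271 + z·32 = 271 + (502.4 − 348)·32/63.2 ≈ 349.18.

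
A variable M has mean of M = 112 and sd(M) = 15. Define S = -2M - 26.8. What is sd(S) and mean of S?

S = -2M - 26.8 is linear with a = -2, b = -26.8.
sd(S) = |a|·sd(M) = |-2|·15 = 30.
mean of S = a·mean of M + b = (-2)·112 + (-26.8) = -250.8.

sd(S) = 30, mean of S = -250.8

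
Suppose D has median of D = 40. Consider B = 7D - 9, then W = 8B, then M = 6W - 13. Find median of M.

median of B = 7·40 + (-9) = 271.
median of W = 8·271 = 2168.
median of M = 6·2168 + (-13) = 12995.

median of M = 12995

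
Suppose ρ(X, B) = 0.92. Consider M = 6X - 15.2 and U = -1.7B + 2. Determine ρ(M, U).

ρ(M, U) = -0.92

Linear rescalings preserve |correlation|; the slopes 6 and -1.7 have opposite signs, so the correlation flips sign: ρ(M, U) = −ρ(X, B) = -0.92.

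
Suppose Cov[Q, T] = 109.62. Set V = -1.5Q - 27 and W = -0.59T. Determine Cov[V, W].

Cov[V, W] = 97.0137

Cov[V, W] = a·c·Cov[Q, T] = (-1.5)·(-0.59)·109.62 = 97.0137. Additive constants drop out.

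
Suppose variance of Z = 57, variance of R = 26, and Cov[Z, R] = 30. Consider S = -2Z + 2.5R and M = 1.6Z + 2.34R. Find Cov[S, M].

By bilinearity, Cov[S, M] = ac·variance of Z + bd·variance of R + (ad+bc)·Cov[Z, R], with a=-2, b=2.5, c=1.6, d=2.34.
ac·variance of Z = (-2)·1.6·57 = -182.4
bd·variance of R = 2.5·2.34·26 = 152.1
(ad+bc)·Cov[Z, R] = (-0.68)·30 = -20.4
Cov[S, M] = -182.4 + 152.1 + (-20.4) = -50.7.

Cov[S, M] = -50.7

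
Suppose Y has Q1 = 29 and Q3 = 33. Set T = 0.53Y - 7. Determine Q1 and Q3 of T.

Q1(T) = 8.37, Q3(T) = 10.49

a = 0.53 > 0: Q1(T) = a·Q1(Y)+b = 8.37, Q3(T) = a·Q3(Y)+b = 10.49.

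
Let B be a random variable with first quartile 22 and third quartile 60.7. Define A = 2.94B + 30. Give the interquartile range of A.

IQR(A) = 113.778

IQR of B = Q3 − Q1 = 60.7 − 22 = 38.7.
Under A = aB + b, IQR(A) = |a|·IQR(B) = |2.94|·38.7 = 113.778 (shifts cancel; spread scales by |a|).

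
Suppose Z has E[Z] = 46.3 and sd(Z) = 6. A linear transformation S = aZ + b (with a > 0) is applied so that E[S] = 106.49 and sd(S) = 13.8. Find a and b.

sd(S) = a·sd(Z) (a > 0), so a = 13.8/6 = 2.3.
E[S] = a·E[Z] + b, so b = 106.49 − 2.3·46.3 = 0.

a = 2.3, b = 0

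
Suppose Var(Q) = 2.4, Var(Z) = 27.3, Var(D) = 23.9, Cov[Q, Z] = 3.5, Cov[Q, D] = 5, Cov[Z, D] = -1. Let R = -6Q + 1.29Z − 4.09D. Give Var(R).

Var(R) = 733.40372

Var(R) = a²·Var(Q) + b²·Var(Z) + c²·Var(D) + 2ab·Cov[Q, Z] + 2ac·Cov[Q, D] + 2bc·Cov[Z, D], with a = -6, b = 1.29, c = -4.09.
= 86.4 + 45.42993 + 399.80159 + (-54.18) + 245.4 + 10.5522
= 733.40372.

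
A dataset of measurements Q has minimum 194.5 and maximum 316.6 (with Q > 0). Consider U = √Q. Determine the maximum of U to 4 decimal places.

max(U) = 17.7933

√Q is increasing on this domain, so max(U) comes from max(Q) = 316.6: max(U) = √(316.6) ≈ 17.7933.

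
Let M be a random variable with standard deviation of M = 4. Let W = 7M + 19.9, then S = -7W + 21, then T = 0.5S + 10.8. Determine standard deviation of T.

standard deviation of T = 98

standard deviation of W = |7|·4 = 28.
standard deviation of S = |-7|·28 = 196.
standard deviation of T = |0.5|·196 = 98.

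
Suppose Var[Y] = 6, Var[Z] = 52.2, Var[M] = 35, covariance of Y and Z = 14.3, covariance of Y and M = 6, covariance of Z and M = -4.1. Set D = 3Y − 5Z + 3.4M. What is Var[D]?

Var[D] = a²·Var[Y] + b²·Var[Z] + c²·Var[M] + 2ab·covariance of Y and Z + 2ac·covariance of Y and M + 2bc·covariance of Z and M, with a = 3, b = -5, c = 3.4.
= 54 + 1305 + 404.6 + (-429) + 122.4 + 139.4
= 1596.4.

Var[D] = 1596.4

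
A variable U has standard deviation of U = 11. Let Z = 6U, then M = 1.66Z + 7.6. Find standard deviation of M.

standard deviation of Z = |6|·11 = 66.
standard deviation of M = |1.66|·66 = 109.56.

standard deviation of M = 109.56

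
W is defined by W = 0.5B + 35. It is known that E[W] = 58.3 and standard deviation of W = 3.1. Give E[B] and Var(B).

E[B] = 46.6, Var(B) = 38.44

From W = 0.5B + 35: E[W] = a·E[B] + b, so E[B] = (E[W] − b)/a = (58.3 − 35)/0.5 = 46.6.
Var(W) = 3.1² = 9.61.
Var(W) = a²·Var(B), so Var(B) = 9.61/0.5² = 38.44.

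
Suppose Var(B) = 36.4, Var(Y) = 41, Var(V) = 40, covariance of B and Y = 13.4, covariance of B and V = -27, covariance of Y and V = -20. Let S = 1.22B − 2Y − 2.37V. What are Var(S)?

Var(S) = a²·Var(B) + b²·Var(Y) + c²·Var(V) + 2ab·covariance of B and Y + 2ac·covariance of B and V + 2bc·covariance of Y and V, with a = 1.22, b = -2, c = -2.37.
= 54.17776 + 164 + 224.676 + (-65.392) + 156.1356 + (-189.6)
= 343.99736.

Var(S) = 343.99736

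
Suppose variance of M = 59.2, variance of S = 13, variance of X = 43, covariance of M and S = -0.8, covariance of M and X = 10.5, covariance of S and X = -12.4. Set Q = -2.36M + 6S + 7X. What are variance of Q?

variance of Q = 1538.85632

variance of Q = a²·variance of M + b²·variance of S + c²·variance of X + 2ab·covariance of M and S + 2ac·covariance of M and X + 2bc·covariance of S and X, with a = -2.36, b = 6, c = 7.
= 329.72032 + 468 + 2107 + 22.656 + (-346.92) + (-1041.6)
= 1538.85632.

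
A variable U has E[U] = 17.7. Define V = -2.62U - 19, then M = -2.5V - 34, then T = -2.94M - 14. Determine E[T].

E[V] = (-2.62)·17.7 + (-19) = -65.374.
E[M] = (-2.5)·(-65.374) + (-34) = 129.435.
E[T] = (-2.94)·129.435 + (-14) = -394.5389.

E[T] = -394.5389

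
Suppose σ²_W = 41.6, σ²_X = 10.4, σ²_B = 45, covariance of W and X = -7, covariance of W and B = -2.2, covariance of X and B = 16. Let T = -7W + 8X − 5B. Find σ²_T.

σ²_T = 3179

σ²_T = a²·σ²_W + b²·σ²_X + c²·σ²_B + 2ab·covariance of W and X + 2ac·covariance of W and B + 2bc·covariance of X and B, with a = -7, b = 8, c = -5.
= 2038.4 + 665.6 + 1125 + 784 + (-154) + (-1280)
= 3179.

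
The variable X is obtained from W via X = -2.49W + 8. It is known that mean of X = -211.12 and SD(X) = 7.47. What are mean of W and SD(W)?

mean of W = 88, SD(W) = 3

From X = -2.49W + 8: mean of X = a·mean of W + b, so mean of W = (mean of X − b)/a = (-211.12 − 8)/(-2.49) = 88.
SD(X) = |a|·SD(W), so SD(W) = 7.47/|-2.49| = 3.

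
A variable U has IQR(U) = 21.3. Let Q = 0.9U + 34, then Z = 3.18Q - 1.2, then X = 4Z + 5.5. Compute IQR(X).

IQR(X) = 243.8424

IQR(Q) = |0.9|·21.3 = 19.17.
IQR(Z) = |3.18|·19.17 = 60.9606.
IQR(X) = |4|·60.9606 = 243.8424.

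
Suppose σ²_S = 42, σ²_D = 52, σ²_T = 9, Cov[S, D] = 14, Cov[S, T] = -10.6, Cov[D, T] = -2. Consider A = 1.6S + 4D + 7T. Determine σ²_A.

σ²_A = a²·σ²_S + b²·σ²_D + c²·σ²_T + 2ab·Cov[S, D] + 2ac·Cov[S, T] + 2bc·Cov[D, T], with a = 1.6, b = 4, c = 7.
= 107.52 + 832 + 441 + 179.2 + (-237.44) + (-112)
= 1210.28.

σ²_A = 1210.28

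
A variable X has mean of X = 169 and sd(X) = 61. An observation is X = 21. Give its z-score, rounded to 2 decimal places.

z = -2.43

z = (X − mean of X) / sd(X) = (21 − 169) / 61 ≈ -2.43.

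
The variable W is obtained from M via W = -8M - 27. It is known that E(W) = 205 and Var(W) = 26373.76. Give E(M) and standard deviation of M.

From W = -8M - 27: E(W) = a·E(M) + b, so E(M) = (E(W) − b)/a = (205 − (-27))/(-8) = -29.
standard deviation of W = √26373.76 = 162.4.
standard deviation of W = |a|·standard deviation of M, so standard deviation of M = 162.4/|-8| = 20.3.

E(M) = -29, standard deviation of M = 20.3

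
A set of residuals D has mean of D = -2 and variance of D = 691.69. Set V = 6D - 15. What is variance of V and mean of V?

variance of V = 24900.84, mean of V = -27

V = 6D - 15 is linear with a = 6, b = -15.
variance of V = a²·variance of D = 6²·691.69 = 24900.84 (the additive constant -15 does not affect variance).
mean of V = a·mean of D + b = 6·(-2) + (-15) = -27.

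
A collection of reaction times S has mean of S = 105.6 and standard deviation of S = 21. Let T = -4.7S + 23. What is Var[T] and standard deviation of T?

T = -4.7S + 23 is linear with a = -4.7, b = 23.
Var[S] = 21² = 441.
Var[T] = a²·Var[S] = (-4.7)²·441 = 9741.69 (the additive constant 23 does not affect variance).
standard deviation of T = |a|·standard deviation of S = |-4.7|·21 = 98.7.

Var[T] = 9741.69, standard deviation of T = 98.7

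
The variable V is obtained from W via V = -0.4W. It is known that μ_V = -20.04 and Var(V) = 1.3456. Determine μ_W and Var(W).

μ_W = 50.1, Var(W) = 8.41

From V = -0.4W: μ_V = a·μ_W + b, so μ_W = (μ_V − b)/a = (-20.04 − 0)/(-0.4) = 50.1.
Var(V) = a²·Var(W), so Var(W) = 1.3456/(-0.4)² = 8.41.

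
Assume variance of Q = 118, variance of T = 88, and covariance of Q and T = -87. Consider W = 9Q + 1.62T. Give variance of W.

variance of W = 7252.0272

variance of W = a²·variance of Q + b²·variance of T + 2ab·covariance of Q and T with a = 9, b = 1.62.
= 9²·118 + 1.62²·88 + 2·9·1.62·(-87)
= 9558 + 230.9472 + (-2536.92) = 7252.0272.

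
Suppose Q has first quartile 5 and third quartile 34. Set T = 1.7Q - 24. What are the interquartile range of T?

IQR of Q = Q3 − Q1 = 34 − 5 = 29.
Under T = aQ + b, IQR(T) = |a|·IQR(Q) = |1.7|·29 = 49.3 (shifts cancel; spread scales by |a|).

IQR(T) = 49.3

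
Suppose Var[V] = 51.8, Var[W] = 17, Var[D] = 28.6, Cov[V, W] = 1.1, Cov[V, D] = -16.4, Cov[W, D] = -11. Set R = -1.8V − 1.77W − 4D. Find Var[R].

Var[R] = 293.7805

Var[R] = a²·Var[V] + b²·Var[W] + c²·Var[D] + 2ab·Cov[V, W] + 2ac·Cov[V, D] + 2bc·Cov[W, D], with a = -1.8, b = -1.77, c = -4.
= 167.832 + 53.2593 + 457.6 + 7.0092 + (-236.16) + (-155.76)
= 293.7805.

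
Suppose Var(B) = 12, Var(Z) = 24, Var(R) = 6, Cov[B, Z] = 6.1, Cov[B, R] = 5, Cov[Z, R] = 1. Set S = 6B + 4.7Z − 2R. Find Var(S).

Var(S) = a²·Var(B) + b²·Var(Z) + c²·Var(R) + 2ab·Cov[B, Z] + 2ac·Cov[B, R] + 2bc·Cov[Z, R], with a = 6, b = 4.7, c = -2.
= 432 + 530.16 + 24 + 344.04 + (-120) + (-18.8)
= 1191.4.

Var(S) = 1191.4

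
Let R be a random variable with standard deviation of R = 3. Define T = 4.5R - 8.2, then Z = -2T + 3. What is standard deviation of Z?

standard deviation of Z = 27

standard deviation of T = |4.5|·3 = 13.5.
standard deviation of Z = |-2|·13.5 = 27.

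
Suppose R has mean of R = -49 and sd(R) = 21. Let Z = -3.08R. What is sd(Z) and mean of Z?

Z = -3.08R is linear with a = -3.08, b = 0.
sd(Z) = |a|·sd(R) = |-3.08|·21 = 64.68.
mean of Z = a·mean of R + b = (-3.08)·(-49) = 150.92.

sd(Z) = 64.68, mean of Z = 150.92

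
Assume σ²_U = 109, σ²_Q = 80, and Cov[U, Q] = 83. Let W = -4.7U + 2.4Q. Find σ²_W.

σ²_W = 996.13

σ²_W = a²·σ²_U + b²·σ²_Q + 2ab·Cov[U, Q] with a = -4.7, b = 2.4.
= (-4.7)²·109 + 2.4²·80 + 2·(-4.7)·2.4·83
= 2407.81 + 460.8 + (-1872.48) = 996.13.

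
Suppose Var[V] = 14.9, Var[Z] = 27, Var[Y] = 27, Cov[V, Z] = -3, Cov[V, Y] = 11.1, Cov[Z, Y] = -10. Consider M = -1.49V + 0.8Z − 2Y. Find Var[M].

Var[M] = 263.66749

Var[M] = a²·Var[V] + b²·Var[Z] + c²·Var[Y] + 2ab·Cov[V, Z] + 2ac·Cov[V, Y] + 2bc·Cov[Z, Y], with a = -1.49, b = 0.8, c = -2.
= 33.07949 + 17.28 + 108 + 7.152 + 66.156 + 32
= 263.66749.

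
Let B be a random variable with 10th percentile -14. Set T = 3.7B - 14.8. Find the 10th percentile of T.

Since a = 3.7 > 0 the transformation is increasing, so the 10th percentile of T = a·(P_{10} of B) + b = 3.7·(-14) + (-14.8) = -66.6.

10th percentile of T = -66.6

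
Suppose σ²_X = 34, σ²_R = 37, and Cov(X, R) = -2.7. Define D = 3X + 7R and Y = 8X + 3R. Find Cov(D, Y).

By bilinearity, Cov(D, Y) = ac·σ²_X + bd·σ²_R + (ad+bc)·Cov(X, R), with a=3, b=7, c=8, d=3.
ac·σ²_X = 3·8·34 = 816
bd·σ²_R = 7·3·37 = 777
(ad+bc)·Cov(X, R) = (65)·(-2.7) = -175.5
Cov(D, Y) = 816 + 777 + (-175.5) = 1417.5.

Cov(D, Y) = 1417.5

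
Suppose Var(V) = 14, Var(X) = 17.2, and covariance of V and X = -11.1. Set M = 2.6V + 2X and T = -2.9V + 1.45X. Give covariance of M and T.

covariance of M and T = -33.147

By bilinearity, covariance of M and T = ac·Var(V) + bd·Var(X) + (ad+bc)·covariance of V and X, with a=2.6, b=2, c=-2.9, d=1.45.
ac·Var(V) = 2.6·(-2.9)·14 = -105.56
bd·Var(X) = 2·1.45·17.2 = 49.88
(ad+bc)·covariance of V and X = (-2.03)·(-11.1) = 22.533
covariance of M and T = -105.56 + 49.88 + 22.533 = -33.147.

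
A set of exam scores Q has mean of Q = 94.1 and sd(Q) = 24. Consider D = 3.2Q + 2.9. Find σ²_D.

D = 3.2Q + 2.9 is linear with a = 3.2, b = 2.9.
σ²_Q = 24² = 576.
σ²_D = a²·σ²_Q = 3.2²·576 = 5898.24 (the additive constant 2.9 does not affect variance).

σ²_D = 5898.24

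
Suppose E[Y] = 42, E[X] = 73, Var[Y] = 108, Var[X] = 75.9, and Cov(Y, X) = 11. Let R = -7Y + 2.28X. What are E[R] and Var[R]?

E[R] = (-7)·E[Y] + 2.28·E[X] = (-7)·42 + 2.28·73 = -127.56.
Var[R] = a²·Var[Y] + b²·Var[X] + 2ab·Cov(Y, X) with a = -7, b = 2.28.
= (-7)²·108 + 2.28²·75.9 + 2·(-7)·2.28·11
= 5292 + 394.55856 + (-351.12) = 5335.43856.

E[R] = -127.56, Var[R] = 5335.43856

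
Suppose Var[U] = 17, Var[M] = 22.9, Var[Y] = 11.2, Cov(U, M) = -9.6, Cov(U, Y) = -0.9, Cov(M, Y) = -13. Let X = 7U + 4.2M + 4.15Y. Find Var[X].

Var[X] = a²·Var[U] + b²·Var[M] + c²·Var[Y] + 2ab·Cov(U, M) + 2ac·Cov(U, Y) + 2bc·Cov(M, Y), with a = 7, b = 4.2, c = 4.15.
= 833 + 403.956 + 192.892 + (-564.48) + (-52.29) + (-453.18)
= 359.898.

Var[X] = 359.898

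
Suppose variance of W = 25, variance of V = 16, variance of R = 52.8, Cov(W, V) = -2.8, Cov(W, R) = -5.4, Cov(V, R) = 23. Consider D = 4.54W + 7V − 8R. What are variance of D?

variance of D = 2316.778

variance of D = a²·variance of W + b²·variance of V + c²·variance of R + 2ab·Cov(W, V) + 2ac·Cov(W, R) + 2bc·Cov(V, R), with a = 4.54, b = 7, c = -8.
= 515.29 + 784 + 3379.2 + (-177.968) + 392.256 + (-2576)
= 2316.778.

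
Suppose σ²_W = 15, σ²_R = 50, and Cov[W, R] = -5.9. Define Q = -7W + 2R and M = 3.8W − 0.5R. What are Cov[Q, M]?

Cov[Q, M] = -514.49

By bilinearity, Cov[Q, M] = ac·σ²_W + bd·σ²_R + (ad+bc)·Cov[W, R], with a=-7, b=2, c=3.8, d=-0.5.
ac·σ²_W = (-7)·3.8·15 = -399
bd·σ²_R = 2·(-0.5)·50 = -50
(ad+bc)·Cov[W, R] = (11.1)·(-5.9) = -65.49
Cov[Q, M] = -399 + (-50) + (-65.49) = -514.49.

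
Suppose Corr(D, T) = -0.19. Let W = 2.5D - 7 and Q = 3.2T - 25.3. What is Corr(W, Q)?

Corr(W, Q) = -0.19

Linear rescalings preserve correlation up to sign; here the slopes 2.5 and 3.2 have the same sign, so Corr(W, Q) = Corr(D, T) = -0.19.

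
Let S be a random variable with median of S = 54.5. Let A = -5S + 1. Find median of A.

median of A = -271.5

A linear map preserves order up to sign, so median of A = a·median of S + b = (-5)·54.5 + 1 = -271.5.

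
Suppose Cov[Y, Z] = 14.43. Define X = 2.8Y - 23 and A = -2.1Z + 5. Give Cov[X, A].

Cov[X, A] = a·c·Cov[Y, Z] = 2.8·(-2.1)·14.43 = -84.8484. Additive constants drop out.

Cov[X, A] = -84.8484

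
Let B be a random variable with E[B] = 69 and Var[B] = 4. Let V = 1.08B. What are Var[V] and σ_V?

Var[V] = 4.6656, σ_V = 2.16

V = 1.08B is linear with a = 1.08, b = 0.
Var[V] = a²·Var[B] = 1.08²·4 = 4.6656.
σ_B = √4 = 2.
σ_V = |a|·σ_B = |1.08|·2 = 2.16.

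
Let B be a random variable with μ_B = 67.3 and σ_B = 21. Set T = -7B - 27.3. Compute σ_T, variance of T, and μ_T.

T = -7B - 27.3 is linear with a = -7, b = -27.3.
σ_T = |a|·σ_B = |-7|·21 = 147.
variance of B = 21² = 441.
variance of T = a²·variance of B = (-7)²·441 = 21609 (the additive constant -27.3 does not affect variance).
μ_T = a·μ_B + b = (-7)·67.3 + (-27.3) = -498.4.

σ_T = 147, variance of T = 21609, μ_T = -498.4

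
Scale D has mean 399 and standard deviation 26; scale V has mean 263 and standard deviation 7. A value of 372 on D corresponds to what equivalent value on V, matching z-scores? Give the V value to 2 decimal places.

V = 255.73

z = (372 − 399)/26 ≈ -1.0385.
V = 263 + z·7 = 263 + (372 − 399)·7/26 ≈ 255.73.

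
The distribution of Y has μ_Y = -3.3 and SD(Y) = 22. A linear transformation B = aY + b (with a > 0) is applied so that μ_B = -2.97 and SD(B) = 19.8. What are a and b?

a = 0.9, b = 0

SD(B) = a·SD(Y) (a > 0), so a = 19.8/22 = 0.9.
μ_B = a·μ_Y + b, so b = -2.97 − 0.9·(-3.3) = 0.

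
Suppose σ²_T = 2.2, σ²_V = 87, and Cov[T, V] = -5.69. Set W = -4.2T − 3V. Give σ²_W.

σ²_W = a²·σ²_T + b²·σ²_V + 2ab·Cov[T, V] with a = -4.2, b = -3.
= (-4.2)²·2.2 + (-3)²·87 + 2·(-4.2)·(-3)·(-5.69)
= 38.808 + 783 + (-143.388) = 678.42.

σ²_W = 678.42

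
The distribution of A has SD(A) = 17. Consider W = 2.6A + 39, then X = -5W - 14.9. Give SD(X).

SD(X) = 221

SD(W) = |2.6|·17 = 44.2.
SD(X) = |-5|·44.2 = 221.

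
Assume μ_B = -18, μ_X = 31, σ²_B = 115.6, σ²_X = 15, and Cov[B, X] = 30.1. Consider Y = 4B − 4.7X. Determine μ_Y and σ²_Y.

μ_Y = -217.7, σ²_Y = 1049.19

μ_Y = 4·μ_B + (-4.7)·μ_X = 4·(-18) + (-4.7)·31 = -217.7.
σ²_Y = a²·σ²_B + b²·σ²_X + 2ab·Cov[B, X] with a = 4, b = -4.7.
= 4²·115.6 + (-4.7)²·15 + 2·4·(-4.7)·30.1
= 1849.6 + 331.35 + (-1131.76) = 1049.19.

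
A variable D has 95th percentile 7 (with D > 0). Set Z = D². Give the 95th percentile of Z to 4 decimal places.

95th percentile of Z = 49

D² is increasing, so P_{95}(Z) = g(P_{95}(D)) = 49.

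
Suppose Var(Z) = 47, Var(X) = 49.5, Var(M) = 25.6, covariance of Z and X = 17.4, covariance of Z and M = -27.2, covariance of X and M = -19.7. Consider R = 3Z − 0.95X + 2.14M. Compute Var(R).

Var(R) = 216.58371

Var(R) = a²·Var(Z) + b²·Var(X) + c²·Var(M) + 2ab·covariance of Z and X + 2ac·covariance of Z and M + 2bc·covariance of X and M, with a = 3, b = -0.95, c = 2.14.
= 423 + 44.67375 + 117.23776 + (-99.18) + (-349.248) + 80.1002
= 216.58371.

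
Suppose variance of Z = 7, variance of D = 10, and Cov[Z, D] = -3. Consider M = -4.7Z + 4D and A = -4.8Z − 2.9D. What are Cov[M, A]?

Cov[M, A] = 58.63

By bilinearity, Cov[M, A] = ac·variance of Z + bd·variance of D + (ad+bc)·Cov[Z, D], with a=-4.7, b=4, c=-4.8, d=-2.9.
ac·variance of Z = (-4.7)·(-4.8)·7 = 157.92
bd·variance of D = 4·(-2.9)·10 = -116
(ad+bc)·Cov[Z, D] = (-5.57)·(-3) = 16.71
Cov[M, A] = 157.92 + (-116) + 16.71 = 58.63.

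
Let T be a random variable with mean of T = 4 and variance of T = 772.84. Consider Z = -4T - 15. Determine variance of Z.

variance of Z = 12365.44

Z = -4T - 15 is linear with a = -4, b = -15.
variance of Z = a²·variance of T = (-4)²·772.84 = 12365.44 (the additive constant -15 does not affect variance).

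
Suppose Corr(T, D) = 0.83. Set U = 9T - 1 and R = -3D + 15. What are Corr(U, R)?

Linear rescalings preserve |correlation|; the slopes 9 and -3 have opposite signs, so the correlation flips sign: Corr(U, R) = −Corr(T, D) = -0.83.

Corr(U, R) = -0.83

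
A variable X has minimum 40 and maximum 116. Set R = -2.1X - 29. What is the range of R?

Range(R) = 159.6

Range of X = 116 − 40 = 76.
Range(R) = |a|·Range(X) = |-2.1|·76 = 159.6.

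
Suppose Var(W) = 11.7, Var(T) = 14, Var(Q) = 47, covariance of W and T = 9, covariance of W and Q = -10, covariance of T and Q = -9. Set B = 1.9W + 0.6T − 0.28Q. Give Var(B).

Var(B) = a²·Var(W) + b²·Var(T) + c²·Var(Q) + 2ab·covariance of W and T + 2ac·covariance of W and Q + 2bc·covariance of T and Q, with a = 1.9, b = 0.6, c = -0.28.
= 42.237 + 5.04 + 3.6848 + 20.52 + 10.64 + 3.024
= 85.1458.

Var(B) = 85.1458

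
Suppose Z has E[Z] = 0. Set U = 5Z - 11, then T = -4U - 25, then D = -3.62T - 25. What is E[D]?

E[D] = -93.78

E[U] = 5·0 + (-11) = -11.
E[T] = (-4)·(-11) + (-25) = 19.
E[D] = (-3.62)·19 + (-25) = -93.78.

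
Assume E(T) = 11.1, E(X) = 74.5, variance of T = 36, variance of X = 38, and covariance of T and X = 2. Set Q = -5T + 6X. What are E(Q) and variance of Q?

E(Q) = 391.5, variance of Q = 2148

E(Q) = (-5)·E(T) + 6·E(X) = (-5)·11.1 + 6·74.5 = 391.5.
variance of Q = a²·variance of T + b²·variance of X + 2ab·covariance of T and X with a = -5, b = 6.
= (-5)²·36 + 6²·38 + 2·(-5)·6·2
= 900 + 1368 + (-120) = 2148.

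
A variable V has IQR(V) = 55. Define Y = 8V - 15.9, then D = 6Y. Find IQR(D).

IQR(D) = 2640

IQR(Y) = |8|·55 = 440.
IQR(D) = |6|·440 = 2640.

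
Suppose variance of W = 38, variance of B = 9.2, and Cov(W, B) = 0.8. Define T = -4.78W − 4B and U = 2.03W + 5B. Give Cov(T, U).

By bilinearity, Cov(T, U) = ac·variance of W + bd·variance of B + (ad+bc)·Cov(W, B), with a=-4.78, b=-4, c=2.03, d=5.
ac·variance of W = (-4.78)·2.03·38 = -368.7292
bd·variance of B = (-4)·5·9.2 = -184
(ad+bc)·Cov(W, B) = (-32.02)·0.8 = -25.616
Cov(T, U) = -368.7292 + (-184) + (-25.616) = -578.3452.

Cov(T, U) = -578.3452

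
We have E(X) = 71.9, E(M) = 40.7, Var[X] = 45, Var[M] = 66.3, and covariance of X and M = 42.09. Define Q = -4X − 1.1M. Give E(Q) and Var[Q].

E(Q) = (-4)·E(X) + (-1.1)·E(M) = (-4)·71.9 + (-1.1)·40.7 = -332.37.
Var[Q] = a²·Var[X] + b²·Var[M] + 2ab·covariance of X and M with a = -4, b = -1.1.
= (-4)²·45 + (-1.1)²·66.3 + 2·(-4)·(-1.1)·42.09
= 720 + 80.223 + 370.392 = 1170.615.

E(Q) = -332.37, Var[Q] = 1170.615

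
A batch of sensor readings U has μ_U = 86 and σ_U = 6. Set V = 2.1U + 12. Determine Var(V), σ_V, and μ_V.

Var(V) = 158.76, σ_V = 12.6, μ_V = 192.6

V = 2.1U + 12 is linear with a = 2.1, b = 12.
Var(U) = 6² = 36.
Var(V) = a²·Var(U) = 2.1²·36 = 158.76 (the additive constant 12 does not affect variance).
σ_V = |a|·σ_U = |2.1|·6 = 12.6.
μ_V = a·μ_U + b = 2.1·86 + 12 = 192.6.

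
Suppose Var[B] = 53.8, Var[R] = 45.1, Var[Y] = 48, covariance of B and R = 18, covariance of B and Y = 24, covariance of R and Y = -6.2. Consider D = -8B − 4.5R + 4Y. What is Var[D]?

Var[D] = 5107.675

Var[D] = a²·Var[B] + b²·Var[R] + c²·Var[Y] + 2ab·covariance of B and R + 2ac·covariance of B and Y + 2bc·covariance of R and Y, with a = -8, b = -4.5, c = 4.
= 3443.2 + 913.275 + 768 + 1296 + (-1536) + 223.2
= 5107.675.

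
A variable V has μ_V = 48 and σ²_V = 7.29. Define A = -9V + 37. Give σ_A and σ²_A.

A = -9V + 37 is linear with a = -9, b = 37.
σ_V = √7.29 = 2.7.
σ_A = |a|·σ_V = |-9|·2.7 = 24.3.
σ²_A = a²·σ²_V = (-9)²·7.29 = 590.49 (the additive constant 37 does not affect variance).

σ_A = 24.3, σ²_A = 590.49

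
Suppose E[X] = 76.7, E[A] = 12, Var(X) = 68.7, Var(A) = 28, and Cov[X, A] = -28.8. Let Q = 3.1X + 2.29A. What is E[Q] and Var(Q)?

E[Q] = 3.1·E[X] + 2.29·E[A] = 3.1·76.7 + 2.29·12 = 265.25.
Var(Q) = a²·Var(X) + b²·Var(A) + 2ab·Cov[X, A] with a = 3.1, b = 2.29.
= 3.1²·68.7 + 2.29²·28 + 2·3.1·2.29·(-28.8)
= 660.207 + 146.8348 + (-408.9024) = 398.1394.

E[Q] = 265.25, Var(Q) = 398.1394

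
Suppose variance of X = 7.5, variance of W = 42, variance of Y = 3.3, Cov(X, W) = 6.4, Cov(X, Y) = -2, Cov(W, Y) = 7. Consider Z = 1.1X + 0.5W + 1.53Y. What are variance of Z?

variance of Z = a²·variance of X + b²·variance of W + c²·variance of Y + 2ab·Cov(X, W) + 2ac·Cov(X, Y) + 2bc·Cov(W, Y), with a = 1.1, b = 0.5, c = 1.53.
= 9.075 + 10.5 + 7.72497 + 7.04 + (-6.732) + 10.71
= 38.31797.

variance of Z = 38.31797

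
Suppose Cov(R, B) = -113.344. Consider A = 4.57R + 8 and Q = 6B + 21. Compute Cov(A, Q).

Cov(A, Q) = -3107.89248

Cov(A, Q) = a·c·Cov(R, B) = 4.57·6·(-113.344) = -3107.89248. Additive constants drop out.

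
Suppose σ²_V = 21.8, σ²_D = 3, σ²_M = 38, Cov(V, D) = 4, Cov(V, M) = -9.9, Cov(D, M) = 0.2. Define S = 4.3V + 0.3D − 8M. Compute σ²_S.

σ²_S = 3525.832

σ²_S = a²·σ²_V + b²·σ²_D + c²·σ²_M + 2ab·Cov(V, D) + 2ac·Cov(V, M) + 2bc·Cov(D, M), with a = 4.3, b = 0.3, c = -8.
= 403.082 + 0.27 + 2432 + 10.32 + 681.12 + (-0.96)
= 3525.832.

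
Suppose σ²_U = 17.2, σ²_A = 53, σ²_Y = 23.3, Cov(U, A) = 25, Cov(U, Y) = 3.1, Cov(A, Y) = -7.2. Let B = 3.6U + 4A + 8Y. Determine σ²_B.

σ²_B = a²·σ²_U + b²·σ²_A + c²·σ²_Y + 2ab·Cov(U, A) + 2ac·Cov(U, Y) + 2bc·Cov(A, Y), with a = 3.6, b = 4, c = 8.
= 222.912 + 848 + 1491.2 + 720 + 178.56 + (-460.8)
= 2999.872.

σ²_B = 2999.872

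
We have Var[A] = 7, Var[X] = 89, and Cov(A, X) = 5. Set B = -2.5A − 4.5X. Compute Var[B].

Var[B] = 1958.5

Var[B] = a²·Var[A] + b²·Var[X] + 2ab·Cov(A, X) with a = -2.5, b = -4.5.
= (-2.5)²·7 + (-4.5)²·89 + 2·(-2.5)·(-4.5)·5
= 43.75 + 1802.25 + 112.5 = 1958.5.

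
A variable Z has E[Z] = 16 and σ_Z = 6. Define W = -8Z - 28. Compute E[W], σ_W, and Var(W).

W = -8Z - 28 is linear with a = -8, b = -28.
E[W] = a·E[Z] + b = (-8)·16 + (-28) = -156.
σ_W = |a|·σ_Z = |-8|·6 = 48.
Var(Z) = 6² = 36.
Var(W) = a²·Var(Z) = (-8)²·36 = 2304 (the additive constant -28 does not affect variance).

E[W] = -156, σ_W = 48, Var(W) = 2304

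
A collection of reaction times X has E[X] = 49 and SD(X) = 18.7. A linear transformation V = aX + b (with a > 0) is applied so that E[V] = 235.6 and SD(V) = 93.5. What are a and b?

a = 5, b = -9.4

SD(V) = a·SD(X) (a > 0), so a = 93.5/18.7 = 5.
E[V] = a·E[X] + b, so b = 235.6 − 5·49 = -9.4.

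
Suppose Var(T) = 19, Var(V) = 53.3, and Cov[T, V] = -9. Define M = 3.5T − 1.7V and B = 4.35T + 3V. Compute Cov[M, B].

Cov[M, B] = -10.5

By bilinearity, Cov[M, B] = ac·Var(T) + bd·Var(V) + (ad+bc)·Cov[T, V], with a=3.5, b=-1.7, c=4.35, d=3.
ac·Var(T) = 3.5·4.35·19 = 289.275
bd·Var(V) = (-1.7)·3·53.3 = -271.83
(ad+bc)·Cov[T, V] = (3.105)·(-9) = -27.945
Cov[M, B] = 289.275 + (-271.83) + (-27.945) = -10.5.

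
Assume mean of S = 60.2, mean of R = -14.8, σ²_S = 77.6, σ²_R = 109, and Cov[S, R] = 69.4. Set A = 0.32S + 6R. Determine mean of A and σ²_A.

mean of A = -69.536, σ²_A = 4198.44224

mean of A = 0.32·mean of S + 6·mean of R = 0.32·60.2 + 6·(-14.8) = -69.536.
σ²_A = a²·σ²_S + b²·σ²_R + 2ab·Cov[S, R] with a = 0.32, b = 6.
= 0.32²·77.6 + 6²·109 + 2·0.32·6·69.4
= 7.94624 + 3924 + 266.496 = 4198.44224.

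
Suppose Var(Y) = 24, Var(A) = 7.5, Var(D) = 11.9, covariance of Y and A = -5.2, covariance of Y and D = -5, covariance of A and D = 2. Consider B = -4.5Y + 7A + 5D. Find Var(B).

Var(B) = 1843.6

Var(B) = a²·Var(Y) + b²·Var(A) + c²·Var(D) + 2ab·covariance of Y and A + 2ac·covariance of Y and D + 2bc·covariance of A and D, with a = -4.5, b = 7, c = 5.
= 486 + 367.5 + 297.5 + 327.6 + 225 + 140
= 1843.6.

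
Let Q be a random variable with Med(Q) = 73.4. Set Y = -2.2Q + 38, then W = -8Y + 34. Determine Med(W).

Med(Y) = (-2.2)·73.4 + 38 = -123.48.
Med(W) = (-8)·(-123.48) + 34 = 1021.84.

Med(W) = 1021.84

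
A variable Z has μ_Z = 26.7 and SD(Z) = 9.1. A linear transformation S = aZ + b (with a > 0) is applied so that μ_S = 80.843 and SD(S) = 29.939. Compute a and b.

SD(S) = a·SD(Z) (a > 0), so a = 29.939/9.1 = 3.29.
μ_S = a·μ_Z + b, so b = 80.843 − 3.29·26.7 = -7.

a = 3.29, b = -7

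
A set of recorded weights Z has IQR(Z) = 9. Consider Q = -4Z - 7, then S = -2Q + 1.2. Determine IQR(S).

IQR(Q) = |-4|·9 = 36.
IQR(S) = |-2|·36 = 72.

IQR(S) = 72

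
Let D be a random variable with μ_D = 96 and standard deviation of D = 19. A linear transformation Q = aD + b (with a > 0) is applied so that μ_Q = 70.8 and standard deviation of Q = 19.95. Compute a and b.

standard deviation of Q = a·standard deviation of D (a > 0), so a = 19.95/19 = 1.05.
μ_Q = a·μ_D + b, so b = 70.8 − 1.05·96 = -30.

a = 1.05, b = -30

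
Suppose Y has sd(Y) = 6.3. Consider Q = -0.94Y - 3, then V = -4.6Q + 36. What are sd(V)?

sd(V) = 27.2412

sd(Q) = |-0.94|·6.3 = 5.922.
sd(V) = |-4.6|·5.922 = 27.2412.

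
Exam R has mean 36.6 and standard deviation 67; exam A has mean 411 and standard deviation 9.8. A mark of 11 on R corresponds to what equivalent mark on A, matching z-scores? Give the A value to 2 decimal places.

A = 407.26

z = (11 − 36.6)/67 ≈ -0.3821.
A = 411 + z·9.8 = 411 + (11 − 36.6)·9.8/67 ≈ 407.26.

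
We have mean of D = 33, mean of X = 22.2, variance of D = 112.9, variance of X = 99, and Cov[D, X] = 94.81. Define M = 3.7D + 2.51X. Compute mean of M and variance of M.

mean of M = 3.7·mean of D + 2.51·mean of X = 3.7·33 + 2.51·22.2 = 177.822.
variance of M = a²·variance of D + b²·variance of X + 2ab·Cov[D, X] with a = 3.7, b = 2.51.
= 3.7²·112.9 + 2.51²·99 + 2·3.7·2.51·94.81
= 1545.601 + 623.7099 + 1761.00094 = 3930.31184.

mean of M = 177.822, variance of M = 3930.31184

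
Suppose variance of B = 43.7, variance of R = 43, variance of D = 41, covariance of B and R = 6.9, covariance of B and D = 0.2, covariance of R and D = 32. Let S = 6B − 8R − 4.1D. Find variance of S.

variance of S = a²·variance of B + b²·variance of R + c²·variance of D + 2ab·covariance of B and R + 2ac·covariance of B and D + 2bc·covariance of R and D, with a = 6, b = -8, c = -4.1.
= 1573.2 + 2752 + 689.21 + (-662.4) + (-9.84) + 2099.2
= 6441.37.

variance of S = 6441.37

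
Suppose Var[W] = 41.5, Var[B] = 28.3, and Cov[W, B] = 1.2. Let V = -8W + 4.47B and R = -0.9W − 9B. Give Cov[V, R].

By bilinearity, Cov[V, R] = ac·Var[W] + bd·Var[B] + (ad+bc)·Cov[W, B], with a=-8, b=4.47, c=-0.9, d=-9.
ac·Var[W] = (-8)·(-0.9)·41.5 = 298.8
bd·Var[B] = 4.47·(-9)·28.3 = -1138.509
(ad+bc)·Cov[W, B] = (67.977)·1.2 = 81.5724
Cov[V, R] = 298.8 + (-1138.509) + 81.5724 = -758.1366.

Cov[V, R] = -758.1366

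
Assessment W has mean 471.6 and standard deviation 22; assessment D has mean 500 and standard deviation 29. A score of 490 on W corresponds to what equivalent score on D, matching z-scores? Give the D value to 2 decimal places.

D = 524.25

z = (490 − 471.6)/22 ≈ 0.8364.
D = 500 + z·29 = 500 + (490 − 471.6)·29/22 ≈ 524.25.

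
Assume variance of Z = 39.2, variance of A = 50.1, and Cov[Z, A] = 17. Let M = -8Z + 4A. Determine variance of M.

variance of M = a²·variance of Z + b²·variance of A + 2ab·Cov[Z, A] with a = -8, b = 4.
= (-8)²·39.2 + 4²·50.1 + 2·(-8)·4·17
= 2508.8 + 801.6 + (-1088) = 2222.4.

variance of M = 2222.4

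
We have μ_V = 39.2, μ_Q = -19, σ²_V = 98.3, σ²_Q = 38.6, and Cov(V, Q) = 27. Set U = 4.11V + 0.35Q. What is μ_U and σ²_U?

μ_U = 154.462, σ²_U = 1742.90093

μ_U = 4.11·μ_V + 0.35·μ_Q = 4.11·39.2 + 0.35·(-19) = 154.462.
σ²_U = a²·σ²_V + b²·σ²_Q + 2ab·Cov(V, Q) with a = 4.11, b = 0.35.
= 4.11²·98.3 + 0.35²·38.6 + 2·4.11·0.35·27
= 1660.49343 + 4.7285 + 77.679 = 1742.90093.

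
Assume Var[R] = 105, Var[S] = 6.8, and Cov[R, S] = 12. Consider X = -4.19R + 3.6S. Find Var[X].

Var[X] = 1569.5025

Var[X] = a²·Var[R] + b²·Var[S] + 2ab·Cov[R, S] with a = -4.19, b = 3.6.
= (-4.19)²·105 + 3.6²·6.8 + 2·(-4.19)·3.6·12
= 1843.3905 + 88.128 + (-362.016) = 1569.5025.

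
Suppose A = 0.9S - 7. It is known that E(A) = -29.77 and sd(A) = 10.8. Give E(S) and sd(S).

From A = 0.9S - 7: E(A) = a·E(S) + b, so E(S) = (E(A) − b)/a = (-29.77 − (-7))/0.9 = -25.3.
sd(A) = |a|·sd(S), so sd(S) = 10.8/|0.9| = 12.

E(S) = -25.3, sd(S) = 12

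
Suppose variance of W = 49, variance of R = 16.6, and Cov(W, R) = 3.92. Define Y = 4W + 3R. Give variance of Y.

variance of Y = 1027.48

variance of Y = a²·variance of W + b²·variance of R + 2ab·Cov(W, R) with a = 4, b = 3.
= 4²·49 + 3²·16.6 + 2·4·3·3.92
= 784 + 149.4 + 94.08 = 1027.48.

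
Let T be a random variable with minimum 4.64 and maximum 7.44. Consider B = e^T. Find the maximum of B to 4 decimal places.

max(B) = 1702.7502

e^T is increasing on this domain, so max(B) comes from max(T) = 7.44: max(B) = exp(7.44) ≈ 1702.7502.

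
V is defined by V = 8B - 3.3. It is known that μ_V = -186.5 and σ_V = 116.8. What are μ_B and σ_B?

From V = 8B - 3.3: μ_V = a·μ_B + b, so μ_B = (μ_V − b)/a = (-186.5 − (-3.3))/8 = -22.9.
σ_V = |a|·σ_B, so σ_B = 116.8/|8| = 14.6.

μ_B = -22.9, σ_B = 14.6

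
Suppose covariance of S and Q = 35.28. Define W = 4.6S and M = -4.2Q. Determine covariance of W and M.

covariance of W and M = a·c·covariance of S and Q = 4.6·(-4.2)·35.28 = -681.6096. Additive constants drop out.

covariance of W and M = -681.6096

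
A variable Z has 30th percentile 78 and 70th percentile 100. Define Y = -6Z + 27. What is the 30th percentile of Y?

30th percentile of Y = -573

Since a = -6 < 0 the transformation is decreasing, reversing order: the 30th percentile of Y corresponds to the 70th percentile of Z.
So P_{30}(Y) = a·P_{70}(Z) + b = (-6)·100 + 27 = -573.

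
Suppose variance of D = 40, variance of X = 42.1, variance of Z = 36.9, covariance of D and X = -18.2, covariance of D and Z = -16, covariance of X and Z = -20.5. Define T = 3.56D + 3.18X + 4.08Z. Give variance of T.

variance of T = 138.10708

variance of T = a²·variance of D + b²·variance of X + c²·variance of Z + 2ab·covariance of D and X + 2ac·covariance of D and Z + 2bc·covariance of X and Z, with a = 3.56, b = 3.18, c = 4.08.
= 506.944 + 425.73204 + 614.25216 + (-412.07712) + (-464.7936) + (-531.9504)
= 138.10708.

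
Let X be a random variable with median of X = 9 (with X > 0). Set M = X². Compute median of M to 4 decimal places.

X² is monotone on this domain, so median of M = square(9) = 81.

median of M = 81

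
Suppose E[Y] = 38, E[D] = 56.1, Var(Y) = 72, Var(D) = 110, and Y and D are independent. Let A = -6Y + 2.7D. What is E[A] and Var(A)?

E[A] = -76.53, Var(A) = 3393.9

E[A] = (-6)·E[Y] + 2.7·E[D] = (-6)·38 + 2.7·56.1 = -76.53.
Var(A) = a²·Var(Y) + b²·Var(D) + 2ab·covariance of Y and D with a = -6, b = 2.7.
Independence gives covariance of Y and D = 0.
= (-6)²·72 + 2.7²·110 + 2·(-6)·2.7·0
= 2592 + 801.9 + 0 = 3393.9.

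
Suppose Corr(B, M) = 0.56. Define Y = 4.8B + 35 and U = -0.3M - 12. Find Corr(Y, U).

Linear rescalings preserve |correlation|; the slopes 4.8 and -0.3 have opposite signs, so the correlation flips sign: Corr(Y, U) = −Corr(B, M) = -0.56.

Corr(Y, U) = -0.56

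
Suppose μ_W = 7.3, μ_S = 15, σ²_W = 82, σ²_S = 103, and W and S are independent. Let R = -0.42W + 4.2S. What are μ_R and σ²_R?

μ_R = (-0.42)·μ_W + 4.2·μ_S = (-0.42)·7.3 + 4.2·15 = 59.934.
σ²_R = a²·σ²_W + b²·σ²_S + 2ab·covariance of W and S with a = -0.42, b = 4.2.
Independence gives covariance of W and S = 0.
= (-0.42)²·82 + 4.2²·103 + 2·(-0.42)·4.2·0
= 14.4648 + 1816.92 + 0 = 1831.3848.

μ_R = 59.934, σ²_R = 1831.3848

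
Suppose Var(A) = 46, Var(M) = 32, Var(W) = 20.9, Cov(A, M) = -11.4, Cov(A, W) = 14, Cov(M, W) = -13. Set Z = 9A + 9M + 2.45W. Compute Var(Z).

Var(Z) = 4640.75225

Var(Z) = a²·Var(A) + b²·Var(M) + c²·Var(W) + 2ab·Cov(A, M) + 2ac·Cov(A, W) + 2bc·Cov(M, W), with a = 9, b = 9, c = 2.45.
= 3726 + 2592 + 125.45225 + (-1846.8) + 617.4 + (-573.3)
= 4640.75225.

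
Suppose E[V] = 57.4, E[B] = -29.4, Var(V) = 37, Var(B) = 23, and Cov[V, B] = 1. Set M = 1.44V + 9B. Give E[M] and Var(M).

E[M] = 1.44·E[V] + 9·E[B] = 1.44·57.4 + 9·(-29.4) = -181.944.
Var(M) = a²·Var(V) + b²·Var(B) + 2ab·Cov[V, B] with a = 1.44, b = 9.
= 1.44²·37 + 9²·23 + 2·1.44·9·1
= 76.7232 + 1863 + 25.92 = 1965.6432.

E[M] = -181.944, Var(M) = 1965.6432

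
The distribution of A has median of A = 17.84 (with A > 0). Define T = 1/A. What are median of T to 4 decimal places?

median of T = 0.0561

1/A is monotone on this domain, so median of T = 1/(17.84) ≈ 0.0561.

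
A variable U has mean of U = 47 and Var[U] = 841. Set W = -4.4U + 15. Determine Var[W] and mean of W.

Var[W] = 16281.76, mean of W = -191.8

W = -4.4U + 15 is linear with a = -4.4, b = 15.
Var[W] = a²·Var[U] = (-4.4)²·841 = 16281.76 (the additive constant 15 does not affect variance).
mean of W = a·mean of U + b = (-4.4)·47 + 15 = -191.8.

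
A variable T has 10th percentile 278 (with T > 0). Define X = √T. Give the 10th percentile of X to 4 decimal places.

10th percentile of X = 16.6733

√T is increasing, so P_{10}(X) = g(P_{10}(T)) ≈ 16.6733.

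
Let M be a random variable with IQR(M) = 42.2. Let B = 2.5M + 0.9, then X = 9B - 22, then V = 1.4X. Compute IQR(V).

IQR(B) = |2.5|·42.2 = 105.5.
IQR(X) = |9|·105.5 = 949.5.
IQR(V) = |1.4|·949.5 = 1329.3.

IQR(V) = 1329.3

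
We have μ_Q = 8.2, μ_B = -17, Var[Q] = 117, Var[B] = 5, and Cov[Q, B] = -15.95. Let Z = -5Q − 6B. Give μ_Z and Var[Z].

μ_Z = 61, Var[Z] = 2148

μ_Z = (-5)·μ_Q + (-6)·μ_B = (-5)·8.2 + (-6)·(-17) = 61.
Var[Z] = a²·Var[Q] + b²·Var[B] + 2ab·Cov[Q, B] with a = -5, b = -6.
= (-5)²·117 + (-6)²·5 + 2·(-5)·(-6)·(-15.95)
= 2925 + 180 + (-957) = 2148.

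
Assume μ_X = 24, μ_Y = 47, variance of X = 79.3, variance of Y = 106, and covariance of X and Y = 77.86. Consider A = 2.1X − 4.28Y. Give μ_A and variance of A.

μ_A = -150.76, variance of A = 891.85204

μ_A = 2.1·μ_X + (-4.28)·μ_Y = 2.1·24 + (-4.28)·47 = -150.76.
variance of A = a²·variance of X + b²·variance of Y + 2ab·covariance of X and Y with a = 2.1, b = -4.28.
= 2.1²·79.3 + (-4.28)²·106 + 2·2.1·(-4.28)·77.86
= 349.713 + 1941.7504 + (-1399.61136) = 891.85204.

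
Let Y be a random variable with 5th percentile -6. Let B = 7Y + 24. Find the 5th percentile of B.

Since a = 7 > 0 the transformation is increasing, so the 5th percentile of B = a·(P_{5} of Y) + b = 7·(-6) + 24 = -18.

5th percentile of B = -18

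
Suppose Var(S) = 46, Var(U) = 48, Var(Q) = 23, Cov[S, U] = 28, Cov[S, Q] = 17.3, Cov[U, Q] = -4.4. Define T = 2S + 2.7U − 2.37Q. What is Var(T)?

Var(T) = 857.8159

Var(T) = a²·Var(S) + b²·Var(U) + c²·Var(Q) + 2ab·Cov[S, U] + 2ac·Cov[S, Q] + 2bc·Cov[U, Q], with a = 2, b = 2.7, c = -2.37.
= 184 + 349.92 + 129.1887 + 302.4 + (-164.004) + 56.3112
= 857.8159.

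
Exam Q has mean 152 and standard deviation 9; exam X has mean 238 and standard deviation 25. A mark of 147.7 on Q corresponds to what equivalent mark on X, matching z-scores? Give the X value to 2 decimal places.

X = 226.06

z = (147.7 − 152)/9 ≈ -0.4778.
X = 238 + z·25 = 238 + (147.7 − 152)·25/9 ≈ 226.06.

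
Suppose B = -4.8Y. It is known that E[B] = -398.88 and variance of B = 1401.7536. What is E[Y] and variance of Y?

E[Y] = 83.1, variance of Y = 60.84

From B = -4.8Y: E[B] = a·E[Y] + b, so E[Y] = (E[B] − b)/a = (-398.88 − 0)/(-4.8) = 83.1.
variance of B = a²·variance of Y, so variance of Y = 1401.7536/(-4.8)² = 60.84.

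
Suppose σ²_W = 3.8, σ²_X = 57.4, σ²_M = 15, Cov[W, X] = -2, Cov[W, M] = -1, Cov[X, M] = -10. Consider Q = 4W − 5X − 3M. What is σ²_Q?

σ²_Q = 1434.8

σ²_Q = a²·σ²_W + b²·σ²_X + c²·σ²_M + 2ab·Cov[W, X] + 2ac·Cov[W, M] + 2bc·Cov[X, M], with a = 4, b = -5, c = -3.
= 60.8 + 1435 + 135 + 80 + 24 + (-300)
= 1434.8.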